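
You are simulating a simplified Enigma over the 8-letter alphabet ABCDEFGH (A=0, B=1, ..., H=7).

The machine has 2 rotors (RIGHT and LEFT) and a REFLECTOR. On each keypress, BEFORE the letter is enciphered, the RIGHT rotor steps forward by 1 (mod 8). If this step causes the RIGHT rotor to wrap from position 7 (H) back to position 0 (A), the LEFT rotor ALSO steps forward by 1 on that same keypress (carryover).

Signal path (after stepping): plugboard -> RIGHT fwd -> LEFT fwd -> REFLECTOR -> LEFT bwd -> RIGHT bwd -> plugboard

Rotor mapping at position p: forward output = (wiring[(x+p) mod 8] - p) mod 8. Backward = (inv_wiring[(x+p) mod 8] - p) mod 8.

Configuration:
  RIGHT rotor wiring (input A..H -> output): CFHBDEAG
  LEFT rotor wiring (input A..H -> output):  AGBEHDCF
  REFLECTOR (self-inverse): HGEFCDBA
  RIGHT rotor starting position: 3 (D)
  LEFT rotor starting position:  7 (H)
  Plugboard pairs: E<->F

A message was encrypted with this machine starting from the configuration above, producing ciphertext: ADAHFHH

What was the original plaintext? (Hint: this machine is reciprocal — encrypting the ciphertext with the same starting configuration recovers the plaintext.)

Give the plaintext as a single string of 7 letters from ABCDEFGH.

Answer: CEGDHDF

Derivation:
Char 1 ('A'): step: R->4, L=7; A->plug->A->R->H->L->D->refl->F->L'->E->R'->C->plug->C
Char 2 ('D'): step: R->5, L=7; D->plug->D->R->F->L->A->refl->H->L'->C->R'->F->plug->E
Char 3 ('A'): step: R->6, L=7; A->plug->A->R->C->L->H->refl->A->L'->F->R'->G->plug->G
Char 4 ('H'): step: R->7, L=7; H->plug->H->R->B->L->B->refl->G->L'->A->R'->D->plug->D
Char 5 ('F'): step: R->0, L->0 (L advanced); F->plug->E->R->D->L->E->refl->C->L'->G->R'->H->plug->H
Char 6 ('H'): step: R->1, L=0; H->plug->H->R->B->L->G->refl->B->L'->C->R'->D->plug->D
Char 7 ('H'): step: R->2, L=0; H->plug->H->R->D->L->E->refl->C->L'->G->R'->E->plug->F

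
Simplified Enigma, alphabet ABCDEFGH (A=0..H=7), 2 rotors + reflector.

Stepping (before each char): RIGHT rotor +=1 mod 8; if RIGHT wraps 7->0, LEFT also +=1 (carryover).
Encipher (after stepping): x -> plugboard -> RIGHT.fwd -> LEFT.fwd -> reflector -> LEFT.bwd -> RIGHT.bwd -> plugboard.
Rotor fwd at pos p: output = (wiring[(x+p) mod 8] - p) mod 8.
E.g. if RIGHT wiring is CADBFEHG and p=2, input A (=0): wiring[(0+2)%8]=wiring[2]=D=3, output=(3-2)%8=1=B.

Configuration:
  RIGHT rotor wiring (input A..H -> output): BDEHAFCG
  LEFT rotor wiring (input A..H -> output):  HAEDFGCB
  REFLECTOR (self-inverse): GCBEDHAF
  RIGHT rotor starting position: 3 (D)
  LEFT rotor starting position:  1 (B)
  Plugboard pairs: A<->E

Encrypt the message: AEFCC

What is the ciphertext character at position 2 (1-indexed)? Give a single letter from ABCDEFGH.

Char 1 ('A'): step: R->4, L=1; A->plug->E->R->F->L->B->refl->C->L'->C->R'->D->plug->D
Char 2 ('E'): step: R->5, L=1; E->plug->A->R->A->L->H->refl->F->L'->E->R'->D->plug->D

D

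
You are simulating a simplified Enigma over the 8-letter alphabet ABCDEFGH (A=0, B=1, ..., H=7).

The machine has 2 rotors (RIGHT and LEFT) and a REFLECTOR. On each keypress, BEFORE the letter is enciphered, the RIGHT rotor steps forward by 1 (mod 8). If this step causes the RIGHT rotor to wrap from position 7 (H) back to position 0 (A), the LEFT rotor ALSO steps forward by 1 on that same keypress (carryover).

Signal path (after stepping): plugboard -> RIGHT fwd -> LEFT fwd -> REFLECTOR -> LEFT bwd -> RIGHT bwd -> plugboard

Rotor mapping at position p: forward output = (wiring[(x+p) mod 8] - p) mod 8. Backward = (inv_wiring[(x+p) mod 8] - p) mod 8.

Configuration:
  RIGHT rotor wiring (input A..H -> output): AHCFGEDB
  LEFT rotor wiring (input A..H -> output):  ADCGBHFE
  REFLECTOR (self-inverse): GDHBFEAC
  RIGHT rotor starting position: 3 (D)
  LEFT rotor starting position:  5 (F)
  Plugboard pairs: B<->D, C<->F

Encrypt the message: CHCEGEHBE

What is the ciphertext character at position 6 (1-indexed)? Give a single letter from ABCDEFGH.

Char 1 ('C'): step: R->4, L=5; C->plug->F->R->D->L->D->refl->B->L'->G->R'->G->plug->G
Char 2 ('H'): step: R->5, L=5; H->plug->H->R->B->L->A->refl->G->L'->E->R'->C->plug->F
Char 3 ('C'): step: R->6, L=5; C->plug->F->R->H->L->E->refl->F->L'->F->R'->A->plug->A
Char 4 ('E'): step: R->7, L=5; E->plug->E->R->G->L->B->refl->D->L'->D->R'->D->plug->B
Char 5 ('G'): step: R->0, L->6 (L advanced); G->plug->G->R->D->L->F->refl->E->L'->E->R'->F->plug->C
Char 6 ('E'): step: R->1, L=6; E->plug->E->R->D->L->F->refl->E->L'->E->R'->C->plug->F

F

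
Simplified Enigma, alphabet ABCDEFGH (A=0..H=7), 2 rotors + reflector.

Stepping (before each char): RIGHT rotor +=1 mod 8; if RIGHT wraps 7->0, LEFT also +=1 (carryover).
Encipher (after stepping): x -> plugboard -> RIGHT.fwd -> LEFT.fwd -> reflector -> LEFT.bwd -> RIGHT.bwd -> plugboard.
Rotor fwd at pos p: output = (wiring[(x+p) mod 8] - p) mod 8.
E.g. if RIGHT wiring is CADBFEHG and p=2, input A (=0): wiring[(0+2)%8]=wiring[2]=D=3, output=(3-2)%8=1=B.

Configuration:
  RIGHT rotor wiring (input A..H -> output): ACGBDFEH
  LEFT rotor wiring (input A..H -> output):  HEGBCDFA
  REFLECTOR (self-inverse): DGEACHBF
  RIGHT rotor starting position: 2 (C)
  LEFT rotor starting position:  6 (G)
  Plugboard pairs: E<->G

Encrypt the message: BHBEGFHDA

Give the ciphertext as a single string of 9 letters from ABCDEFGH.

Char 1 ('B'): step: R->3, L=6; B->plug->B->R->A->L->H->refl->F->L'->H->R'->G->plug->E
Char 2 ('H'): step: R->4, L=6; H->plug->H->R->F->L->D->refl->A->L'->E->R'->E->plug->G
Char 3 ('B'): step: R->5, L=6; B->plug->B->R->H->L->F->refl->H->L'->A->R'->A->plug->A
Char 4 ('E'): step: R->6, L=6; E->plug->G->R->F->L->D->refl->A->L'->E->R'->D->plug->D
Char 5 ('G'): step: R->7, L=6; G->plug->E->R->C->L->B->refl->G->L'->D->R'->C->plug->C
Char 6 ('F'): step: R->0, L->7 (L advanced); F->plug->F->R->F->L->D->refl->A->L'->B->R'->D->plug->D
Char 7 ('H'): step: R->1, L=7; H->plug->H->R->H->L->G->refl->B->L'->A->R'->C->plug->C
Char 8 ('D'): step: R->2, L=7; D->plug->D->R->D->L->H->refl->F->L'->C->R'->E->plug->G
Char 9 ('A'): step: R->3, L=7; A->plug->A->R->G->L->E->refl->C->L'->E->R'->E->plug->G

Answer: EGADCDCGG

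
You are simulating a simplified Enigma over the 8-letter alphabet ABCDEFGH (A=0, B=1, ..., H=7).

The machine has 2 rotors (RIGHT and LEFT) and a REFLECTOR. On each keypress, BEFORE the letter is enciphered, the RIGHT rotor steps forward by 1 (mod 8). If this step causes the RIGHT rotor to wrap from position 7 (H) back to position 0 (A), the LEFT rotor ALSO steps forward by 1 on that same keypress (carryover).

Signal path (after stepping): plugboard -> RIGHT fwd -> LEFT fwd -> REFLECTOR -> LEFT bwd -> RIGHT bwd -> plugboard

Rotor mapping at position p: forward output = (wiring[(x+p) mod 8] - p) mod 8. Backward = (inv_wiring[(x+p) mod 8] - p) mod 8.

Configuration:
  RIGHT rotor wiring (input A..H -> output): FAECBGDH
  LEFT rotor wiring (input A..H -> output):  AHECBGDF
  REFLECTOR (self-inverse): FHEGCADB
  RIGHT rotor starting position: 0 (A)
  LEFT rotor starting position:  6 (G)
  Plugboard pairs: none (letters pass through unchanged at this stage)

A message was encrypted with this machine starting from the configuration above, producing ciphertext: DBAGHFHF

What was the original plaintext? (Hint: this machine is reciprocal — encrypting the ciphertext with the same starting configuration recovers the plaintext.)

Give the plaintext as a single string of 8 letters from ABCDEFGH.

Char 1 ('D'): step: R->1, L=6; D->plug->D->R->A->L->F->refl->A->L'->H->R'->A->plug->A
Char 2 ('B'): step: R->2, L=6; B->plug->B->R->A->L->F->refl->A->L'->H->R'->C->plug->C
Char 3 ('A'): step: R->3, L=6; A->plug->A->R->H->L->A->refl->F->L'->A->R'->D->plug->D
Char 4 ('G'): step: R->4, L=6; G->plug->G->R->A->L->F->refl->A->L'->H->R'->C->plug->C
Char 5 ('H'): step: R->5, L=6; H->plug->H->R->E->L->G->refl->D->L'->G->R'->B->plug->B
Char 6 ('F'): step: R->6, L=6; F->plug->F->R->E->L->G->refl->D->L'->G->R'->E->plug->E
Char 7 ('H'): step: R->7, L=6; H->plug->H->R->E->L->G->refl->D->L'->G->R'->B->plug->B
Char 8 ('F'): step: R->0, L->7 (L advanced); F->plug->F->R->G->L->H->refl->B->L'->B->R'->E->plug->E

Answer: ACDCBEBE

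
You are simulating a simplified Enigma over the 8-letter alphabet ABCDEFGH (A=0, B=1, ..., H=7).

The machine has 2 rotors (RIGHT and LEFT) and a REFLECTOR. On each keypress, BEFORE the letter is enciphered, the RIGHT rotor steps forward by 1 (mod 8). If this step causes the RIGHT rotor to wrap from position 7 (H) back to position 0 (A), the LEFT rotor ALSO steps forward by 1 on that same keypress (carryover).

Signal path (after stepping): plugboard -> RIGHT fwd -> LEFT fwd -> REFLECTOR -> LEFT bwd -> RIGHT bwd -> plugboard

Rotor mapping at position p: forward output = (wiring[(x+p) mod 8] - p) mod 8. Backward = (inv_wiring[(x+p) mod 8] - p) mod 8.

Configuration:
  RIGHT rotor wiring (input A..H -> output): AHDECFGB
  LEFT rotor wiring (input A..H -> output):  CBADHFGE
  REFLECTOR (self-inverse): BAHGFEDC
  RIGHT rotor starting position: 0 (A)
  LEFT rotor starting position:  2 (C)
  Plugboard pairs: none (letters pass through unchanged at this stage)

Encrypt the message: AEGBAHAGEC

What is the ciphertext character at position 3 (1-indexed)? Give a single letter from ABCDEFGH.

Char 1 ('A'): step: R->1, L=2; A->plug->A->R->G->L->A->refl->B->L'->B->R'->D->plug->D
Char 2 ('E'): step: R->2, L=2; E->plug->E->R->E->L->E->refl->F->L'->C->R'->B->plug->B
Char 3 ('G'): step: R->3, L=2; G->plug->G->R->E->L->E->refl->F->L'->C->R'->C->plug->C

C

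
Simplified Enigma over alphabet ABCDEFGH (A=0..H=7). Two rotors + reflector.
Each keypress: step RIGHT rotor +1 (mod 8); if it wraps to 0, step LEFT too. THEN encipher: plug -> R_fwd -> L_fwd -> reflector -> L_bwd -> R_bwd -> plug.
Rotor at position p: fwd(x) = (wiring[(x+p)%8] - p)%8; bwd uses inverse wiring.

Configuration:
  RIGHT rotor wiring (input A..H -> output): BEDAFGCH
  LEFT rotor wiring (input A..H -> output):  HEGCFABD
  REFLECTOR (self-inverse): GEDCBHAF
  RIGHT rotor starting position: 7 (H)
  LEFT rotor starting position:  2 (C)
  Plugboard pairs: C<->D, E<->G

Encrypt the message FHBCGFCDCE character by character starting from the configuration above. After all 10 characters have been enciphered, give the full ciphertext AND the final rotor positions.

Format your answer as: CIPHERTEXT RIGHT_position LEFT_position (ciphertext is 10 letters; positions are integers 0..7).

Answer: GBFEDBGFAC 1 4

Derivation:
Char 1 ('F'): step: R->0, L->3 (L advanced); F->plug->F->R->G->L->B->refl->E->L'->F->R'->E->plug->G
Char 2 ('H'): step: R->1, L=3; H->plug->H->R->A->L->H->refl->F->L'->C->R'->B->plug->B
Char 3 ('B'): step: R->2, L=3; B->plug->B->R->G->L->B->refl->E->L'->F->R'->F->plug->F
Char 4 ('C'): step: R->3, L=3; C->plug->D->R->H->L->D->refl->C->L'->B->R'->G->plug->E
Char 5 ('G'): step: R->4, L=3; G->plug->E->R->F->L->E->refl->B->L'->G->R'->C->plug->D
Char 6 ('F'): step: R->5, L=3; F->plug->F->R->G->L->B->refl->E->L'->F->R'->B->plug->B
Char 7 ('C'): step: R->6, L=3; C->plug->D->R->G->L->B->refl->E->L'->F->R'->E->plug->G
Char 8 ('D'): step: R->7, L=3; D->plug->C->R->F->L->E->refl->B->L'->G->R'->F->plug->F
Char 9 ('C'): step: R->0, L->4 (L advanced); C->plug->D->R->A->L->B->refl->E->L'->B->R'->A->plug->A
Char 10 ('E'): step: R->1, L=4; E->plug->G->R->G->L->C->refl->D->L'->E->R'->D->plug->C
Final: ciphertext=GBFEDBGFAC, RIGHT=1, LEFT=4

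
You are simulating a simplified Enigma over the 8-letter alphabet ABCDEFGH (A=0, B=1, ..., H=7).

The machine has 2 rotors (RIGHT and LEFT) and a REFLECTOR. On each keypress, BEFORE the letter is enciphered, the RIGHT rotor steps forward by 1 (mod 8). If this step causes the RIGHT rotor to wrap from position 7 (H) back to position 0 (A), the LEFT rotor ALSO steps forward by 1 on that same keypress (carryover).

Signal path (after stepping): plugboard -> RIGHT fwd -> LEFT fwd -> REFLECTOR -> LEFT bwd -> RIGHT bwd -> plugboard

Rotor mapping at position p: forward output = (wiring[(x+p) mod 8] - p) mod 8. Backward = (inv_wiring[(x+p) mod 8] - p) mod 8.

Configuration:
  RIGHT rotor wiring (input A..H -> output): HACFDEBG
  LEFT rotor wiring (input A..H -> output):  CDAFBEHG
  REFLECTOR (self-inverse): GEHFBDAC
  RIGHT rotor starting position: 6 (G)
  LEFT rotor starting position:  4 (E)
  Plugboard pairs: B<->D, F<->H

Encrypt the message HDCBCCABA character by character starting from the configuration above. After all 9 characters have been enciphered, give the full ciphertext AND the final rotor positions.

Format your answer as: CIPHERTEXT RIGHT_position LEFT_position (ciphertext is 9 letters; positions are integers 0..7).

Char 1 ('H'): step: R->7, L=4; H->plug->F->R->E->L->G->refl->A->L'->B->R'->C->plug->C
Char 2 ('D'): step: R->0, L->5 (L advanced); D->plug->B->R->A->L->H->refl->C->L'->B->R'->G->plug->G
Char 3 ('C'): step: R->1, L=5; C->plug->C->R->E->L->G->refl->A->L'->G->R'->H->plug->F
Char 4 ('B'): step: R->2, L=5; B->plug->D->R->C->L->B->refl->E->L'->H->R'->E->plug->E
Char 5 ('C'): step: R->3, L=5; C->plug->C->R->B->L->C->refl->H->L'->A->R'->B->plug->D
Char 6 ('C'): step: R->4, L=5; C->plug->C->R->F->L->D->refl->F->L'->D->R'->E->plug->E
Char 7 ('A'): step: R->5, L=5; A->plug->A->R->H->L->E->refl->B->L'->C->R'->D->plug->B
Char 8 ('B'): step: R->6, L=5; B->plug->D->R->C->L->B->refl->E->L'->H->R'->F->plug->H
Char 9 ('A'): step: R->7, L=5; A->plug->A->R->H->L->E->refl->B->L'->C->R'->H->plug->F
Final: ciphertext=CGFEDEBHF, RIGHT=7, LEFT=5

Answer: CGFEDEBHF 7 5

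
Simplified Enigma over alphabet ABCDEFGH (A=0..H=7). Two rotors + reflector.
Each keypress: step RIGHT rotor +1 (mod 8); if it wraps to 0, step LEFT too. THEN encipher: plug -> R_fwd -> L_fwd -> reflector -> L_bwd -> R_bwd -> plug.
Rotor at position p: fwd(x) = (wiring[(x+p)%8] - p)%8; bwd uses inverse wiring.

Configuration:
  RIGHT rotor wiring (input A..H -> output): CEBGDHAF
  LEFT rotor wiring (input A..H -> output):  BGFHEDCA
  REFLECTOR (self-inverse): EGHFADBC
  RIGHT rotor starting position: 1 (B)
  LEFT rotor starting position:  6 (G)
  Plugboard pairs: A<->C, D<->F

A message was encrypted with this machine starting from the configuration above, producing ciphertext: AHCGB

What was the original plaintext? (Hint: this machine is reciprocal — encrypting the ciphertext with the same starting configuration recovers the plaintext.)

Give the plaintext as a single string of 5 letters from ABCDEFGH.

Answer: BFHDC

Derivation:
Char 1 ('A'): step: R->2, L=6; A->plug->C->R->B->L->C->refl->H->L'->E->R'->B->plug->B
Char 2 ('H'): step: R->3, L=6; H->plug->H->R->G->L->G->refl->B->L'->F->R'->D->plug->F
Char 3 ('C'): step: R->4, L=6; C->plug->A->R->H->L->F->refl->D->L'->C->R'->H->plug->H
Char 4 ('G'): step: R->5, L=6; G->plug->G->R->B->L->C->refl->H->L'->E->R'->F->plug->D
Char 5 ('B'): step: R->6, L=6; B->plug->B->R->H->L->F->refl->D->L'->C->R'->A->plug->C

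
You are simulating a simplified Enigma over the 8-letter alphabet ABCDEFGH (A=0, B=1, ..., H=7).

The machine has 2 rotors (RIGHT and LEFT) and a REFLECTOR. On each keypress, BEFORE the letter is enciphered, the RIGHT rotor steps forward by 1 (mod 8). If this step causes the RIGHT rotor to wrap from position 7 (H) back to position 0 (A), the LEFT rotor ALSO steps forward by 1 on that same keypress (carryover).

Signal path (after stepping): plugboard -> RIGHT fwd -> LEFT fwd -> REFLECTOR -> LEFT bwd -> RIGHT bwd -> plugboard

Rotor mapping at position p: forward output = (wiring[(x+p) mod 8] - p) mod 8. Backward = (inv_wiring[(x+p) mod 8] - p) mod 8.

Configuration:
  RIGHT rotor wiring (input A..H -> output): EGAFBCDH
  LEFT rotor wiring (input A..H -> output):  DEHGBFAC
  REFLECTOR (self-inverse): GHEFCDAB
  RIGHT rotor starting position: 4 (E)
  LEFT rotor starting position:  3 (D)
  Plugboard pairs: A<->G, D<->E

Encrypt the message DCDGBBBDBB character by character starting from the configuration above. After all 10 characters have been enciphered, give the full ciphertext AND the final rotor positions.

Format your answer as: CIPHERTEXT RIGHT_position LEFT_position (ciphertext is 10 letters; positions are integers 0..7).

Char 1 ('D'): step: R->5, L=3; D->plug->E->R->B->L->G->refl->A->L'->F->R'->A->plug->G
Char 2 ('C'): step: R->6, L=3; C->plug->C->R->G->L->B->refl->H->L'->E->R'->H->plug->H
Char 3 ('D'): step: R->7, L=3; D->plug->E->R->G->L->B->refl->H->L'->E->R'->H->plug->H
Char 4 ('G'): step: R->0, L->4 (L advanced); G->plug->A->R->E->L->H->refl->B->L'->B->R'->E->plug->D
Char 5 ('B'): step: R->1, L=4; B->plug->B->R->H->L->C->refl->E->L'->C->R'->F->plug->F
Char 6 ('B'): step: R->2, L=4; B->plug->B->R->D->L->G->refl->A->L'->F->R'->F->plug->F
Char 7 ('B'): step: R->3, L=4; B->plug->B->R->G->L->D->refl->F->L'->A->R'->D->plug->E
Char 8 ('D'): step: R->4, L=4; D->plug->E->R->A->L->F->refl->D->L'->G->R'->B->plug->B
Char 9 ('B'): step: R->5, L=4; B->plug->B->R->G->L->D->refl->F->L'->A->R'->G->plug->A
Char 10 ('B'): step: R->6, L=4; B->plug->B->R->B->L->B->refl->H->L'->E->R'->H->plug->H
Final: ciphertext=GHHDFFEBAH, RIGHT=6, LEFT=4

Answer: GHHDFFEBAH 6 4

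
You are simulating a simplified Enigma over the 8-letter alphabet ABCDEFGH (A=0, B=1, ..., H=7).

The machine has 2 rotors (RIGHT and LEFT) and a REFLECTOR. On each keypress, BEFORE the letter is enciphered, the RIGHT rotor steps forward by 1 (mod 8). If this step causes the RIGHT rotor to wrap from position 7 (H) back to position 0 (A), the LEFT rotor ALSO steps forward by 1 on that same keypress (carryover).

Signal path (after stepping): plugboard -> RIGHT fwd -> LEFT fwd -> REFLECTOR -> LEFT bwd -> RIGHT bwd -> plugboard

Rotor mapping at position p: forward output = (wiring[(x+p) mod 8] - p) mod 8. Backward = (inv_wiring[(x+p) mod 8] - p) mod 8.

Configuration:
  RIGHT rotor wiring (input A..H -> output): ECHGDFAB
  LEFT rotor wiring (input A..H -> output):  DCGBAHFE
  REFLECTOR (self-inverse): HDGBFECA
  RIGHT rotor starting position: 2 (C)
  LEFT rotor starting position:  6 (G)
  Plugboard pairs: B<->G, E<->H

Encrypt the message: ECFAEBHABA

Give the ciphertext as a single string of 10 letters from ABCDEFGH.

Answer: GHGGBEFBEC

Derivation:
Char 1 ('E'): step: R->3, L=6; E->plug->H->R->E->L->A->refl->H->L'->A->R'->B->plug->G
Char 2 ('C'): step: R->4, L=6; C->plug->C->R->E->L->A->refl->H->L'->A->R'->E->plug->H
Char 3 ('F'): step: R->5, L=6; F->plug->F->R->C->L->F->refl->E->L'->D->R'->B->plug->G
Char 4 ('A'): step: R->6, L=6; A->plug->A->R->C->L->F->refl->E->L'->D->R'->B->plug->G
Char 5 ('E'): step: R->7, L=6; E->plug->H->R->B->L->G->refl->C->L'->G->R'->G->plug->B
Char 6 ('B'): step: R->0, L->7 (L advanced); B->plug->G->R->A->L->F->refl->E->L'->B->R'->H->plug->E
Char 7 ('H'): step: R->1, L=7; H->plug->E->R->E->L->C->refl->G->L'->H->R'->F->plug->F
Char 8 ('A'): step: R->2, L=7; A->plug->A->R->F->L->B->refl->D->L'->C->R'->G->plug->B
Char 9 ('B'): step: R->3, L=7; B->plug->G->R->H->L->G->refl->C->L'->E->R'->H->plug->E
Char 10 ('A'): step: R->4, L=7; A->plug->A->R->H->L->G->refl->C->L'->E->R'->C->plug->C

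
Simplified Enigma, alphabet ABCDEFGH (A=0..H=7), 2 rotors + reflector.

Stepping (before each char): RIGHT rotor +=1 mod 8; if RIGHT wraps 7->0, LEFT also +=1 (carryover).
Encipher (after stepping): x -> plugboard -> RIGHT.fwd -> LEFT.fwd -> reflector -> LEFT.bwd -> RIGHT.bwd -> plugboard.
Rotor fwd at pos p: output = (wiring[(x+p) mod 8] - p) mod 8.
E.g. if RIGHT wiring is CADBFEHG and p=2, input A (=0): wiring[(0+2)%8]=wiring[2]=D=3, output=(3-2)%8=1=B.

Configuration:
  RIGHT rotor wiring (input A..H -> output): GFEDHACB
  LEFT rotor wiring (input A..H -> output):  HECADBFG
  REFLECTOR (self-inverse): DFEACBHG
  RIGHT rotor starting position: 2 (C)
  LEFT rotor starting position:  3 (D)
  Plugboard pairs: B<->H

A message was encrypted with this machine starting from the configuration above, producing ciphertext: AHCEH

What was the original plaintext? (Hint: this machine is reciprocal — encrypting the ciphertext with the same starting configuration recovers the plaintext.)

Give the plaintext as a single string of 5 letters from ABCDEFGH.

Answer: EFDCA

Derivation:
Char 1 ('A'): step: R->3, L=3; A->plug->A->R->A->L->F->refl->B->L'->G->R'->E->plug->E
Char 2 ('H'): step: R->4, L=3; H->plug->B->R->E->L->D->refl->A->L'->B->R'->F->plug->F
Char 3 ('C'): step: R->5, L=3; C->plug->C->R->E->L->D->refl->A->L'->B->R'->D->plug->D
Char 4 ('E'): step: R->6, L=3; E->plug->E->R->G->L->B->refl->F->L'->A->R'->C->plug->C
Char 5 ('H'): step: R->7, L=3; H->plug->B->R->H->L->H->refl->G->L'->C->R'->A->plug->A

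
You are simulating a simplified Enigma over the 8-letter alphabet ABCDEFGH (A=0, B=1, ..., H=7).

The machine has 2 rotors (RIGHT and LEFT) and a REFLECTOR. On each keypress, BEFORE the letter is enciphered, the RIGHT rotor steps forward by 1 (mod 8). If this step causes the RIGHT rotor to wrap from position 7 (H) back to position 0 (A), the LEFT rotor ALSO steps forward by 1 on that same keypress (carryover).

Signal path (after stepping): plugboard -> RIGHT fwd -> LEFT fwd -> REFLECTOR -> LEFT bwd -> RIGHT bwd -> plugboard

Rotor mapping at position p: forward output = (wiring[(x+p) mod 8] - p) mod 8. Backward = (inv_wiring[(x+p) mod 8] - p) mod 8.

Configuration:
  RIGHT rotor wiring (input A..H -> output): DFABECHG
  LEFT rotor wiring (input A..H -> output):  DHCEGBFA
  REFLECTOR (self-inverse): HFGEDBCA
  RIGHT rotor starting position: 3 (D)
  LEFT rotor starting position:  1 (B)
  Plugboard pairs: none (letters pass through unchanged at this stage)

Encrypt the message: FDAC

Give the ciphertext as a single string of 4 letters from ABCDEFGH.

Answer: CGFB

Derivation:
Char 1 ('F'): step: R->4, L=1; F->plug->F->R->B->L->B->refl->F->L'->D->R'->C->plug->C
Char 2 ('D'): step: R->5, L=1; D->plug->D->R->G->L->H->refl->A->L'->E->R'->G->plug->G
Char 3 ('A'): step: R->6, L=1; A->plug->A->R->B->L->B->refl->F->L'->D->R'->F->plug->F
Char 4 ('C'): step: R->7, L=1; C->plug->C->R->G->L->H->refl->A->L'->E->R'->B->plug->B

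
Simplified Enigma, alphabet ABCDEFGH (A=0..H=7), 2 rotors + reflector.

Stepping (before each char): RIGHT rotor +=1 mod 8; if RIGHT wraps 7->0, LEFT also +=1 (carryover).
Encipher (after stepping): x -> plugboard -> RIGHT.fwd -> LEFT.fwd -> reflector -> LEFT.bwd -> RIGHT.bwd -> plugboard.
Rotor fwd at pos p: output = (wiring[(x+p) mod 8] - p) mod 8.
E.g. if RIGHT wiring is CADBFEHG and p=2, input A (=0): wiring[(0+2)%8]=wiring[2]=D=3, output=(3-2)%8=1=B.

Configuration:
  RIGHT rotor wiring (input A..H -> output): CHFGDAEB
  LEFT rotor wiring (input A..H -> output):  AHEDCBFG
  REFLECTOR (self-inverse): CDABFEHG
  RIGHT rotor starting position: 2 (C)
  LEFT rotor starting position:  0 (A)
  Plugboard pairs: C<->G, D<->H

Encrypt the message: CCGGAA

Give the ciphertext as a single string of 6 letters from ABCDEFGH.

Answer: BAFFHC

Derivation:
Char 1 ('C'): step: R->3, L=0; C->plug->G->R->E->L->C->refl->A->L'->A->R'->B->plug->B
Char 2 ('C'): step: R->4, L=0; C->plug->G->R->B->L->H->refl->G->L'->H->R'->A->plug->A
Char 3 ('G'): step: R->5, L=0; G->plug->C->R->E->L->C->refl->A->L'->A->R'->F->plug->F
Char 4 ('G'): step: R->6, L=0; G->plug->C->R->E->L->C->refl->A->L'->A->R'->F->plug->F
Char 5 ('A'): step: R->7, L=0; A->plug->A->R->C->L->E->refl->F->L'->G->R'->D->plug->H
Char 6 ('A'): step: R->0, L->1 (L advanced); A->plug->A->R->C->L->C->refl->A->L'->E->R'->G->plug->C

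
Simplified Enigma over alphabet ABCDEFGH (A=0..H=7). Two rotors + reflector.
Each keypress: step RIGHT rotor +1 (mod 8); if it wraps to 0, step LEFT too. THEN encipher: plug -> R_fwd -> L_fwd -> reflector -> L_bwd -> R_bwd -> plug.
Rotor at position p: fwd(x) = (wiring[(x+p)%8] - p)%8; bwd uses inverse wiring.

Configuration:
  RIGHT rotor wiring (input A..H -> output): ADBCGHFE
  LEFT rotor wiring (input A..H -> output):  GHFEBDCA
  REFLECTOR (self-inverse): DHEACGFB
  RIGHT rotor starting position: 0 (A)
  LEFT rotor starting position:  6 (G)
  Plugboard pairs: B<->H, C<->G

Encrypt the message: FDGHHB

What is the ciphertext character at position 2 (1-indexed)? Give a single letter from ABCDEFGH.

Char 1 ('F'): step: R->1, L=6; F->plug->F->R->E->L->H->refl->B->L'->D->R'->G->plug->C
Char 2 ('D'): step: R->2, L=6; D->plug->D->R->F->L->G->refl->F->L'->H->R'->A->plug->A

A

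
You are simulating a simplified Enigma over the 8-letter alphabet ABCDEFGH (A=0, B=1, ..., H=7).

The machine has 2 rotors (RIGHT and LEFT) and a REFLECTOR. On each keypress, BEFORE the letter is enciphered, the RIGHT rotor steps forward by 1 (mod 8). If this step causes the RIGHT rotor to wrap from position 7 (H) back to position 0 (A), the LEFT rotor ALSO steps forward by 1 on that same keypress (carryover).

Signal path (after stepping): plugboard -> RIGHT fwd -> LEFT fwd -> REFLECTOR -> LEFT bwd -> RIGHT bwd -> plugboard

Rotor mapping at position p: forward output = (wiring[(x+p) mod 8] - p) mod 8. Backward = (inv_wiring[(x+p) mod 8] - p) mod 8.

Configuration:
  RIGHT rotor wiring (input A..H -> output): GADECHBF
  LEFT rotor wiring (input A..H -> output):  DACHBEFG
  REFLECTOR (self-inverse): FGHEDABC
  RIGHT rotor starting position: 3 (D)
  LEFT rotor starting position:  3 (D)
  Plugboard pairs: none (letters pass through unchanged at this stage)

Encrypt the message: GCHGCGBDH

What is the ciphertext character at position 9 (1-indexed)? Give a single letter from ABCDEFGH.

Char 1 ('G'): step: R->4, L=3; G->plug->G->R->H->L->H->refl->C->L'->D->R'->B->plug->B
Char 2 ('C'): step: R->5, L=3; C->plug->C->R->A->L->E->refl->D->L'->E->R'->B->plug->B
Char 3 ('H'): step: R->6, L=3; H->plug->H->R->B->L->G->refl->B->L'->C->R'->D->plug->D
Char 4 ('G'): step: R->7, L=3; G->plug->G->R->A->L->E->refl->D->L'->E->R'->D->plug->D
Char 5 ('C'): step: R->0, L->4 (L advanced); C->plug->C->R->D->L->C->refl->H->L'->E->R'->D->plug->D
Char 6 ('G'): step: R->1, L=4; G->plug->G->R->E->L->H->refl->C->L'->D->R'->C->plug->C
Char 7 ('B'): step: R->2, L=4; B->plug->B->R->C->L->B->refl->G->L'->G->R'->H->plug->H
Char 8 ('D'): step: R->3, L=4; D->plug->D->R->G->L->G->refl->B->L'->C->R'->E->plug->E
Char 9 ('H'): step: R->4, L=4; H->plug->H->R->A->L->F->refl->A->L'->B->R'->D->plug->D

D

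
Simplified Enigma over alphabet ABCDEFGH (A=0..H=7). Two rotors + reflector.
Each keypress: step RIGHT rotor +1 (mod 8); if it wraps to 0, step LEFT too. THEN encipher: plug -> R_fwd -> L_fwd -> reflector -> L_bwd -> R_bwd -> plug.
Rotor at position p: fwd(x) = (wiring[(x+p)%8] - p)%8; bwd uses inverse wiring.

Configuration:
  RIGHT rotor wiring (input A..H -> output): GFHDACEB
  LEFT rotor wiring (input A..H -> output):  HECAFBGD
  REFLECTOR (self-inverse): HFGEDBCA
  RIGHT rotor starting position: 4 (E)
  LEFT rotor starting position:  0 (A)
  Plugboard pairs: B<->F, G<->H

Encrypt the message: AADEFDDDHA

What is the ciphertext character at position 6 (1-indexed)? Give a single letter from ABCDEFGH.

Char 1 ('A'): step: R->5, L=0; A->plug->A->R->F->L->B->refl->F->L'->E->R'->C->plug->C
Char 2 ('A'): step: R->6, L=0; A->plug->A->R->G->L->G->refl->C->L'->C->R'->G->plug->H
Char 3 ('D'): step: R->7, L=0; D->plug->D->R->A->L->H->refl->A->L'->D->R'->G->plug->H
Char 4 ('E'): step: R->0, L->1 (L advanced); E->plug->E->R->A->L->D->refl->E->L'->D->R'->D->plug->D
Char 5 ('F'): step: R->1, L=1; F->plug->B->R->G->L->C->refl->G->L'->H->R'->D->plug->D
Char 6 ('D'): step: R->2, L=1; D->plug->D->R->A->L->D->refl->E->L'->D->R'->H->plug->G

G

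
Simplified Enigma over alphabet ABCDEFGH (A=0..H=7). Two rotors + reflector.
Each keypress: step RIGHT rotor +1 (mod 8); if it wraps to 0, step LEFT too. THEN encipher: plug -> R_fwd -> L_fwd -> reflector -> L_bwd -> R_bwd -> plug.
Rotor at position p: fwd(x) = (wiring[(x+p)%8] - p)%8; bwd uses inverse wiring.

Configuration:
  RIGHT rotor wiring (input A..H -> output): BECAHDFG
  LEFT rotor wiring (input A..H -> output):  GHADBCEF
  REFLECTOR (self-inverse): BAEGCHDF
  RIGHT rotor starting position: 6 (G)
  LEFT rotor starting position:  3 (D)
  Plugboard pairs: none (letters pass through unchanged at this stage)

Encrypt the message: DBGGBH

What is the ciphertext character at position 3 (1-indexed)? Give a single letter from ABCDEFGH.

Char 1 ('D'): step: R->7, L=3; D->plug->D->R->D->L->B->refl->A->L'->A->R'->F->plug->F
Char 2 ('B'): step: R->0, L->4 (L advanced); B->plug->B->R->E->L->C->refl->E->L'->G->R'->H->plug->H
Char 3 ('G'): step: R->1, L=4; G->plug->G->R->F->L->D->refl->G->L'->B->R'->B->plug->B

B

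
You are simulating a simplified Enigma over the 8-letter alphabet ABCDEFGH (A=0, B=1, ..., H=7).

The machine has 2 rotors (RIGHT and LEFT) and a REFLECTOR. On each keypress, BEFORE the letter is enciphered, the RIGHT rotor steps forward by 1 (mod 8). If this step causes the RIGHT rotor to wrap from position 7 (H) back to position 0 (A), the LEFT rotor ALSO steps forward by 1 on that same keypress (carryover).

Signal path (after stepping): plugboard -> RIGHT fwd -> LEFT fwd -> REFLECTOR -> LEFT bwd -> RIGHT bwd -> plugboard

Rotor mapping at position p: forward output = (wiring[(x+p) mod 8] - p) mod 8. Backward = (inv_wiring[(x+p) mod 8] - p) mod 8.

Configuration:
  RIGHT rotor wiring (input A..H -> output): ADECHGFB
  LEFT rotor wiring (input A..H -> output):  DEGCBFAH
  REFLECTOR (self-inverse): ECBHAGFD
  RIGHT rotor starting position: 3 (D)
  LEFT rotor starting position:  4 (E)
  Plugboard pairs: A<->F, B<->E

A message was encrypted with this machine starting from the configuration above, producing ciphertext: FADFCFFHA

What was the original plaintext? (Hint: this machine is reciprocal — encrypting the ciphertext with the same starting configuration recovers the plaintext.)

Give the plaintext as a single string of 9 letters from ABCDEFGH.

Char 1 ('F'): step: R->4, L=4; F->plug->A->R->D->L->D->refl->H->L'->E->R'->E->plug->B
Char 2 ('A'): step: R->5, L=4; A->plug->F->R->H->L->G->refl->F->L'->A->R'->B->plug->E
Char 3 ('D'): step: R->6, L=4; D->plug->D->R->F->L->A->refl->E->L'->C->R'->C->plug->C
Char 4 ('F'): step: R->7, L=4; F->plug->A->R->C->L->E->refl->A->L'->F->R'->D->plug->D
Char 5 ('C'): step: R->0, L->5 (L advanced); C->plug->C->R->E->L->H->refl->D->L'->B->R'->H->plug->H
Char 6 ('F'): step: R->1, L=5; F->plug->A->R->C->L->C->refl->B->L'->F->R'->E->plug->B
Char 7 ('F'): step: R->2, L=5; F->plug->A->R->C->L->C->refl->B->L'->F->R'->C->plug->C
Char 8 ('H'): step: R->3, L=5; H->plug->H->R->B->L->D->refl->H->L'->E->R'->B->plug->E
Char 9 ('A'): step: R->4, L=5; A->plug->F->R->H->L->E->refl->A->L'->A->R'->G->plug->G

Answer: BECDHBCEG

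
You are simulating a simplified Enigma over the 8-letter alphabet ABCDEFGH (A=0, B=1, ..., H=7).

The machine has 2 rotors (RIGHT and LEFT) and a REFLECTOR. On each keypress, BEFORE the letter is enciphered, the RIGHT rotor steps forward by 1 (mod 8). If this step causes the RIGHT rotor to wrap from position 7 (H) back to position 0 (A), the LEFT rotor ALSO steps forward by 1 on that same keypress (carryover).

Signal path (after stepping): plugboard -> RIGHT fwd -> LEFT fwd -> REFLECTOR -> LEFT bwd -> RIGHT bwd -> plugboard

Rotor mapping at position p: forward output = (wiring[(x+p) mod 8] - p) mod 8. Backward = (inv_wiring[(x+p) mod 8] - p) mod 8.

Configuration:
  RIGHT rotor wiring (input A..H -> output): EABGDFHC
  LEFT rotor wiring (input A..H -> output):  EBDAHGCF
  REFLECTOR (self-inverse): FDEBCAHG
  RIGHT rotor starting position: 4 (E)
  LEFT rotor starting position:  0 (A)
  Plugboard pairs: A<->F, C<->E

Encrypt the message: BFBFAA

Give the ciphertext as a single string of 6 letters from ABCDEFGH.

Answer: GDABGB

Derivation:
Char 1 ('B'): step: R->5, L=0; B->plug->B->R->C->L->D->refl->B->L'->B->R'->G->plug->G
Char 2 ('F'): step: R->6, L=0; F->plug->A->R->B->L->B->refl->D->L'->C->R'->D->plug->D
Char 3 ('B'): step: R->7, L=0; B->plug->B->R->F->L->G->refl->H->L'->E->R'->F->plug->A
Char 4 ('F'): step: R->0, L->1 (L advanced); F->plug->A->R->E->L->F->refl->A->L'->A->R'->B->plug->B
Char 5 ('A'): step: R->1, L=1; A->plug->F->R->G->L->E->refl->C->L'->B->R'->G->plug->G
Char 6 ('A'): step: R->2, L=1; A->plug->F->R->A->L->A->refl->F->L'->E->R'->B->plug->B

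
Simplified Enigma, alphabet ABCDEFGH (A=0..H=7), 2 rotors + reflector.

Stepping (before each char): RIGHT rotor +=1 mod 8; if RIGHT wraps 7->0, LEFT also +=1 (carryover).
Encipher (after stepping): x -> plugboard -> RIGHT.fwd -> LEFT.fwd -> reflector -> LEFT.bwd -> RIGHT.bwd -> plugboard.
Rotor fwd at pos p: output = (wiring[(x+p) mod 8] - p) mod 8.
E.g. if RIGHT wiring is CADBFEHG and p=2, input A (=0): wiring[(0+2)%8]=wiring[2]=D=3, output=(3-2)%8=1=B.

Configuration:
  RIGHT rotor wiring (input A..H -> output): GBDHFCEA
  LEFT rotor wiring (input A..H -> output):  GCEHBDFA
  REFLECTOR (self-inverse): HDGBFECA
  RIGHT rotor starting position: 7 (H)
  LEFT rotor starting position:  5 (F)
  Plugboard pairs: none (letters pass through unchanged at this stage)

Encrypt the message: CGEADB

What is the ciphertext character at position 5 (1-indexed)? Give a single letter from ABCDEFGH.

Char 1 ('C'): step: R->0, L->6 (L advanced); C->plug->C->R->D->L->E->refl->F->L'->H->R'->D->plug->D
Char 2 ('G'): step: R->1, L=6; G->plug->G->R->H->L->F->refl->E->L'->D->R'->F->plug->F
Char 3 ('E'): step: R->2, L=6; E->plug->E->R->C->L->A->refl->H->L'->A->R'->D->plug->D
Char 4 ('A'): step: R->3, L=6; A->plug->A->R->E->L->G->refl->C->L'->B->R'->D->plug->D
Char 5 ('D'): step: R->4, L=6; D->plug->D->R->E->L->G->refl->C->L'->B->R'->A->plug->A

A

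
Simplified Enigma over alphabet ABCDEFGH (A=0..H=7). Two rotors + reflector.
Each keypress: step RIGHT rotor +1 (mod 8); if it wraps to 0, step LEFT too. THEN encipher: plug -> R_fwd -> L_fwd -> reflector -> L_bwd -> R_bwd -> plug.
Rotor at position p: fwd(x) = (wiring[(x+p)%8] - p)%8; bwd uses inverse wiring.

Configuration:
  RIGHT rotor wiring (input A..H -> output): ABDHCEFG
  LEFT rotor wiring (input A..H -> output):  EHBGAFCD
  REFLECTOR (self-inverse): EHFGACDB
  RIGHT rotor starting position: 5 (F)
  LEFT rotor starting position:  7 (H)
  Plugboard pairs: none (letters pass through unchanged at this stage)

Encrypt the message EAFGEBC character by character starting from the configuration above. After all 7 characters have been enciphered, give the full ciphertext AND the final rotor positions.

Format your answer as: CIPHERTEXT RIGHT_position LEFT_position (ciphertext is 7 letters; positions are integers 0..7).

Char 1 ('E'): step: R->6, L=7; E->plug->E->R->F->L->B->refl->H->L'->E->R'->G->plug->G
Char 2 ('A'): step: R->7, L=7; A->plug->A->R->H->L->D->refl->G->L'->G->R'->H->plug->H
Char 3 ('F'): step: R->0, L->0 (L advanced); F->plug->F->R->E->L->A->refl->E->L'->A->R'->A->plug->A
Char 4 ('G'): step: R->1, L=0; G->plug->G->R->F->L->F->refl->C->L'->G->R'->C->plug->C
Char 5 ('E'): step: R->2, L=0; E->plug->E->R->D->L->G->refl->D->L'->H->R'->H->plug->H
Char 6 ('B'): step: R->3, L=0; B->plug->B->R->H->L->D->refl->G->L'->D->R'->E->plug->E
Char 7 ('C'): step: R->4, L=0; C->plug->C->R->B->L->H->refl->B->L'->C->R'->D->plug->D
Final: ciphertext=GHACHED, RIGHT=4, LEFT=0

Answer: GHACHED 4 0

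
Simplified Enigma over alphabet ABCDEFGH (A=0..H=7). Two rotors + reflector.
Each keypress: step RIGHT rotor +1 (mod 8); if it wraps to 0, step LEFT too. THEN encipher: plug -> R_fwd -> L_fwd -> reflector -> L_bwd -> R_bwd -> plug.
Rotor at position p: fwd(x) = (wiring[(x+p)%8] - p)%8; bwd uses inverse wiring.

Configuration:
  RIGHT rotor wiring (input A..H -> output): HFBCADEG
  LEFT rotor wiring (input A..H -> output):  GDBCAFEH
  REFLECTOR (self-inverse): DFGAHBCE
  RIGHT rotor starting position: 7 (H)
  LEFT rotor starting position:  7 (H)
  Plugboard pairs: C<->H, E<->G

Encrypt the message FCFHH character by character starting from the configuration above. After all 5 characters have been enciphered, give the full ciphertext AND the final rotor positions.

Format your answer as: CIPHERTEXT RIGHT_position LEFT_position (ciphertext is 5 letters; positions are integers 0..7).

Answer: GDDGG 4 0

Derivation:
Char 1 ('F'): step: R->0, L->0 (L advanced); F->plug->F->R->D->L->C->refl->G->L'->A->R'->E->plug->G
Char 2 ('C'): step: R->1, L=0; C->plug->H->R->G->L->E->refl->H->L'->H->R'->D->plug->D
Char 3 ('F'): step: R->2, L=0; F->plug->F->R->E->L->A->refl->D->L'->B->R'->D->plug->D
Char 4 ('H'): step: R->3, L=0; H->plug->C->R->A->L->G->refl->C->L'->D->R'->E->plug->G
Char 5 ('H'): step: R->4, L=0; H->plug->C->R->A->L->G->refl->C->L'->D->R'->E->plug->G
Final: ciphertext=GDDGG, RIGHT=4, LEFT=0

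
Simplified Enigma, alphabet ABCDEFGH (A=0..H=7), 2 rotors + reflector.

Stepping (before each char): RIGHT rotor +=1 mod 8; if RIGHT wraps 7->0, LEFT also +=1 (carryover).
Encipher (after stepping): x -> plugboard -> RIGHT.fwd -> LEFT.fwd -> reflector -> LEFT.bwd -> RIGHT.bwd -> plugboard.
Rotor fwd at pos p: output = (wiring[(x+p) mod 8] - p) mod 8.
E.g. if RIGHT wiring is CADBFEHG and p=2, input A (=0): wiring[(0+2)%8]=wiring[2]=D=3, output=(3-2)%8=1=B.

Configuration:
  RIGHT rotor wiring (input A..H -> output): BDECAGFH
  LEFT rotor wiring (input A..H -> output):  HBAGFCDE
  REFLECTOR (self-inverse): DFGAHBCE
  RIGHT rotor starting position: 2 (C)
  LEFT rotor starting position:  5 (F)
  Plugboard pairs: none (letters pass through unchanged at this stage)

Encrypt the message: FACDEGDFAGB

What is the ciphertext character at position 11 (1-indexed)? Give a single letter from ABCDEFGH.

Char 1 ('F'): step: R->3, L=5; F->plug->F->R->G->L->B->refl->F->L'->A->R'->G->plug->G
Char 2 ('A'): step: R->4, L=5; A->plug->A->R->E->L->E->refl->H->L'->C->R'->B->plug->B
Char 3 ('C'): step: R->5, L=5; C->plug->C->R->C->L->H->refl->E->L'->E->R'->D->plug->D
Char 4 ('D'): step: R->6, L=5; D->plug->D->R->F->L->D->refl->A->L'->H->R'->A->plug->A
Char 5 ('E'): step: R->7, L=5; E->plug->E->R->D->L->C->refl->G->L'->B->R'->F->plug->F
Char 6 ('G'): step: R->0, L->6 (L advanced); G->plug->G->R->F->L->A->refl->D->L'->D->R'->B->plug->B
Char 7 ('D'): step: R->1, L=6; D->plug->D->R->H->L->E->refl->H->L'->G->R'->G->plug->G
Char 8 ('F'): step: R->2, L=6; F->plug->F->R->F->L->A->refl->D->L'->D->R'->E->plug->E
Char 9 ('A'): step: R->3, L=6; A->plug->A->R->H->L->E->refl->H->L'->G->R'->F->plug->F
Char 10 ('G'): step: R->4, L=6; G->plug->G->R->A->L->F->refl->B->L'->C->R'->B->plug->B
Char 11 ('B'): step: R->5, L=6; B->plug->B->R->A->L->F->refl->B->L'->C->R'->C->plug->C

C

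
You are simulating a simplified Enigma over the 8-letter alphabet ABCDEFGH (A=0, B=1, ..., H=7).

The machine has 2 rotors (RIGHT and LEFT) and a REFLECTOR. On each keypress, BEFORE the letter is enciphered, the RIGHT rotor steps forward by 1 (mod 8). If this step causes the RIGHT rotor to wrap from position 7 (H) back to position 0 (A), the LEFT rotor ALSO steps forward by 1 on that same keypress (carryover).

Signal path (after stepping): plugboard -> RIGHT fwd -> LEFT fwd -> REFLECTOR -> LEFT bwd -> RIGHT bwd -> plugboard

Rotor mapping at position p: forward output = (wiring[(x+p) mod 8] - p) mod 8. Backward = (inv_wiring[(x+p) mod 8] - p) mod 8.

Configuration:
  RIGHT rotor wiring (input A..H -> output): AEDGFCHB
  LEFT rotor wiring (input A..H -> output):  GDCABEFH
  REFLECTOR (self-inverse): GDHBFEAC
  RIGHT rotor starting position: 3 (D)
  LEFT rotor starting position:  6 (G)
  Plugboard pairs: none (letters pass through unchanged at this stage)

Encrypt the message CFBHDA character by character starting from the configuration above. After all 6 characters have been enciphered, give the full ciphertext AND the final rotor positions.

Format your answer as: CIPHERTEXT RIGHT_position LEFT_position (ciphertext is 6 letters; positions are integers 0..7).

Answer: EGHCFD 1 7

Derivation:
Char 1 ('C'): step: R->4, L=6; C->plug->C->R->D->L->F->refl->E->L'->E->R'->E->plug->E
Char 2 ('F'): step: R->5, L=6; F->plug->F->R->G->L->D->refl->B->L'->B->R'->G->plug->G
Char 3 ('B'): step: R->6, L=6; B->plug->B->R->D->L->F->refl->E->L'->E->R'->H->plug->H
Char 4 ('H'): step: R->7, L=6; H->plug->H->R->A->L->H->refl->C->L'->F->R'->C->plug->C
Char 5 ('D'): step: R->0, L->7 (L advanced); D->plug->D->R->G->L->F->refl->E->L'->C->R'->F->plug->F
Char 6 ('A'): step: R->1, L=7; A->plug->A->R->D->L->D->refl->B->L'->E->R'->D->plug->D
Final: ciphertext=EGHCFD, RIGHT=1, LEFT=7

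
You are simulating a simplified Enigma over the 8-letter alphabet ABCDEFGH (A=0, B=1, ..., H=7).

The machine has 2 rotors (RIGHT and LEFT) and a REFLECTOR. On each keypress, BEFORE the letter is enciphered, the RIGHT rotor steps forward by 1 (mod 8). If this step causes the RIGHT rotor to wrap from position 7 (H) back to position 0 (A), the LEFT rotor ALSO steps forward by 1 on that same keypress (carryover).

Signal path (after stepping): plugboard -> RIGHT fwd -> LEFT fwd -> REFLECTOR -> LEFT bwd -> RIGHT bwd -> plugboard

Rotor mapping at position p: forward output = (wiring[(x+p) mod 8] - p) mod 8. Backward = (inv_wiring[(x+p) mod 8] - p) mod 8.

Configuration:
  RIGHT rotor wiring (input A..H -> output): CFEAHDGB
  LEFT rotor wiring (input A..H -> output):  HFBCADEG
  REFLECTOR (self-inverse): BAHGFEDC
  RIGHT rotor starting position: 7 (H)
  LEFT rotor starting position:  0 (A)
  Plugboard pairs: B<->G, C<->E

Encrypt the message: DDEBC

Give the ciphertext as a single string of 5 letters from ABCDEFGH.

Char 1 ('D'): step: R->0, L->1 (L advanced); D->plug->D->R->A->L->E->refl->F->L'->G->R'->G->plug->B
Char 2 ('D'): step: R->1, L=1; D->plug->D->R->G->L->F->refl->E->L'->A->R'->G->plug->B
Char 3 ('E'): step: R->2, L=1; E->plug->C->R->F->L->D->refl->G->L'->H->R'->F->plug->F
Char 4 ('B'): step: R->3, L=1; B->plug->G->R->C->L->B->refl->A->L'->B->R'->H->plug->H
Char 5 ('C'): step: R->4, L=1; C->plug->E->R->G->L->F->refl->E->L'->A->R'->G->plug->B

Answer: BBFHB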